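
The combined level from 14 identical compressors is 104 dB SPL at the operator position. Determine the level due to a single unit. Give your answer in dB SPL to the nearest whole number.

93 dB SPL

14 equal contributions raise the level by 10·log₁₀ 14 = 11.461 dB, so each unit alone gives 104 − 11.461.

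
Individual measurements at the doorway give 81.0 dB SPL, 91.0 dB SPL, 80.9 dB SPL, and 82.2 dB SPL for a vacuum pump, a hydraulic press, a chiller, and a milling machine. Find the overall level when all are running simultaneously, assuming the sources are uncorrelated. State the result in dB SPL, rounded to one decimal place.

92.2 dB SPL

For uncorrelated sources the intensities add, so convert each level to linear form, sum, and take 10·log₁₀ of the total.
Σ 10^(L/10) = 10^(81.0/10) + 10^(91.0/10) + 10^(80.9/10) + 10^(82.2/10) = 1.674e+09.
L_total = 10·log₁₀(1.674e+09) = 92.24 dB SPL.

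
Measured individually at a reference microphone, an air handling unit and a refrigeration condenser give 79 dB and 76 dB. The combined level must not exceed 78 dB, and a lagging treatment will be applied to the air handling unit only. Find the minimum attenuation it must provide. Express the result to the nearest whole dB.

5 dB

Everything except the air handling unit sums to 10^(76/10) = 3.981e+07 in linear terms, 76.00 dB.
To meet 78 dB overall, the treated air handling unit may contribute at most 10^(78/10) − 3.981e+07 = 2.329e+07, i.e. 73.67 dB.
So the air handling unit must be reduced from 79 to 73.67 dB: IL = 5.33 dB.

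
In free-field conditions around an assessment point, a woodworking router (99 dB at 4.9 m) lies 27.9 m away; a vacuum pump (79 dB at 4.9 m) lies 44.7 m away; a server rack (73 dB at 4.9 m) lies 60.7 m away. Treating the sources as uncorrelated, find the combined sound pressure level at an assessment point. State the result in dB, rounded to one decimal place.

83.9 dB

Propagate each source to the receiver with L = L_ref − 20·log₁₀(r/r_ref), then add intensities.
woodworking router: 99 − 20·log₁₀(27.9/4.9) = 99 − 15.11 = 83.89 dB.
vacuum pump: 79 − 20·log₁₀(44.7/4.9) = 79 − 19.20 = 59.80 dB.
server rack: 73 − 20·log₁₀(60.7/4.9) = 73 − 21.86 = 51.14 dB.
Σ 10^(L/10) = 2.461e+08 → L_total = 10·log₁₀(2.461e+08) = 83.91 dB.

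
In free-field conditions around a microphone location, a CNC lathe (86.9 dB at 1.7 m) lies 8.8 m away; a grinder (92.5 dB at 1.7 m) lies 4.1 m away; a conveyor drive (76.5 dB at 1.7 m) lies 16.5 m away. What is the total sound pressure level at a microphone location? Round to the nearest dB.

Apply inverse-square spreading to bring every level to the receiver, then sum 10^(L/10).
CNC lathe: 86.9 − 20·log₁₀(8.8/1.7) = 86.9 − 14.28 = 72.62 dB.
grinder: 92.5 − 20·log₁₀(4.1/1.7) = 92.5 − 7.65 = 84.85 dB.
conveyor drive: 76.5 − 20·log₁₀(16.5/1.7) = 76.5 − 19.74 = 56.76 dB.
Σ 10^(L/10) = 3.245e+08 → L_total = 10·log₁₀(3.245e+08) = 85.11 dB.

85 dB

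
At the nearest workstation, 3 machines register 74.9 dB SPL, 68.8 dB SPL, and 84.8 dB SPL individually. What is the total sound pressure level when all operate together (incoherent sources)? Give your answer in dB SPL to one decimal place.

For uncorrelated sources the intensities add, so convert each level to linear form, sum, and take 10·log₁₀ of the total.
Σ 10^(L/10) = 10^(74.9/10) + 10^(68.8/10) + 10^(84.8/10) = 3.405e+08.
L_total = 10·log₁₀(3.405e+08) = 85.32 dB SPL.

85.3 dB SPL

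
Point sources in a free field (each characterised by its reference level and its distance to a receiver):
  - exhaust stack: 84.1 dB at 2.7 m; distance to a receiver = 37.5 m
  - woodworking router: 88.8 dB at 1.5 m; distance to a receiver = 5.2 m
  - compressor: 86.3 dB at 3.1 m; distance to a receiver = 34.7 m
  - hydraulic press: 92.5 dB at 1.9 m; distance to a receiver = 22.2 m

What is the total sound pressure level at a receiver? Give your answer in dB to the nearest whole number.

79 dB

Propagate each source to the receiver with L = L_ref − 20·log₁₀(r/r_ref), then add intensities.
exhaust stack: 84.1 − 20·log₁₀(37.5/2.7) = 84.1 − 22.85 = 61.25 dB.
woodworking router: 88.8 − 20·log₁₀(5.2/1.5) = 88.8 − 10.80 = 78.00 dB.
compressor: 86.3 − 20·log₁₀(34.7/3.1) = 86.3 − 20.98 = 65.32 dB.
hydraulic press: 92.5 − 20·log₁₀(22.2/1.9) = 92.5 − 21.35 = 71.15 dB.
Σ 10^(L/10) = 8.088e+07 → L_total = 10·log₁₀(8.088e+07) = 79.08 dB.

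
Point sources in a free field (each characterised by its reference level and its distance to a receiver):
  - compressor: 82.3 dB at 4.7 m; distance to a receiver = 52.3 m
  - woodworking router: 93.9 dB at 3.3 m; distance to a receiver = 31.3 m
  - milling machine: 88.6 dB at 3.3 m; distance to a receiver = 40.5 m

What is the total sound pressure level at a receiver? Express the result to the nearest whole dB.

75 dB

Propagate each source to the receiver with L = L_ref − 20·log₁₀(r/r_ref), then add intensities.
compressor: 82.3 − 20·log₁₀(52.3/4.7) = 82.3 − 20.93 = 61.37 dB.
woodworking router: 93.9 − 20·log₁₀(31.3/3.3) = 93.9 − 19.54 = 74.36 dB.
milling machine: 88.6 − 20·log₁₀(40.5/3.3) = 88.6 − 21.78 = 66.82 dB.
Σ 10^(L/10) = 3.347e+07 → L_total = 10·log₁₀(3.347e+07) = 75.25 dB.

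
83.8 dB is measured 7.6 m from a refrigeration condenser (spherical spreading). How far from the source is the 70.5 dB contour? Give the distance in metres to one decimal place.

The 13.3 dB drop corresponds to a distance ratio of 10^(13.3/20) for a point source.
r₂ = 7.6·10^((83.8−70.5)/20) = 7.6·10^(13.3/20) = 35.14 m.

35.1 m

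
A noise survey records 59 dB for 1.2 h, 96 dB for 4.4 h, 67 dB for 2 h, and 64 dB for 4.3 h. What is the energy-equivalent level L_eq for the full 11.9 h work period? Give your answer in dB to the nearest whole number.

L_eq = 10·log₁₀[(1/T)·Σ tᵢ·10^(Lᵢ/10)] with T = 11.9 h.
Σ tᵢ·10^(Lᵢ/10) = 1.2·10^(59/10) + 4.4·10^(96/10) + 2·10^(67/10) + 4.3·10^(64/10) = 1.754e+10.
L_eq = 10·log₁₀(1.754e+10/11.9) = 91.68 dB.

92 dB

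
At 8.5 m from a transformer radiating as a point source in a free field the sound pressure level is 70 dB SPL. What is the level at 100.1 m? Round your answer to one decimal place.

48.6 dB SPL

Spherical spreading from a point source gives a 20·log₁₀(r₂/r₁) drop.
L₂ = 70 − 20·log₁₀(100.1/8.5) = 70 − 21.420 = 48.58 dB SPL.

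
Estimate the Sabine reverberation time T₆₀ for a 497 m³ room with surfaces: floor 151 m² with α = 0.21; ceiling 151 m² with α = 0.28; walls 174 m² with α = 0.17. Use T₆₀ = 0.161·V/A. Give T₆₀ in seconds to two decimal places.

Summing Sᵢαᵢ: 151·0.21 + 151·0.28 + 174·0.17 = 103.57 m².
T₆₀ = 0.161·V/A = 0.161·497/103.57 = 0.773 s.

0.77 s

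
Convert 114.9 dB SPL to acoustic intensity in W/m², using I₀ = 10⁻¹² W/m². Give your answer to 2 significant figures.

L = 10·log₁₀(I/I₀) ⇒ I = I₀·10^(L/10) = 10⁻¹² × 10^11.49.

0.31 W/m²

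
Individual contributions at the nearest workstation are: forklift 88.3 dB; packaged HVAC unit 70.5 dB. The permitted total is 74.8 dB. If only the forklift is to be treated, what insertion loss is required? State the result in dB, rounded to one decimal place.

Fixed contribution from the other source: Σ 10^(L/10) = 10^(70.5/10) = 1.122e+07 (70.50 dB).
The limit corresponds to 10^(74.8/10) = 3.020e+07; subtracting the fixed part leaves 1.898e+07 for the forklift, i.e. 72.78 dB.
So the forklift must be reduced from 88.3 to 72.78 dB: IL = 15.52 dB.

15.5 dB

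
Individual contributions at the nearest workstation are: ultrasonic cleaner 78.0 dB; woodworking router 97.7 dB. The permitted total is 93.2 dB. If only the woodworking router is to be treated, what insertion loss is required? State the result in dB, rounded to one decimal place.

The untreated sources together contribute 10^(78.0/10) = 6.310e+07, i.e. 78.00 dB.
To meet 93.2 dB overall, the treated woodworking router may contribute at most 10^(93.2/10) − 6.310e+07 = 2.026e+09, i.e. 93.07 dB.
Required insertion loss = 97.7 − 93.07 = 4.63 dB.

4.6 dB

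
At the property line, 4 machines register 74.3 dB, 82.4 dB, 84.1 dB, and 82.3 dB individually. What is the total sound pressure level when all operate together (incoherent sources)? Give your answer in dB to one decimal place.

88.0 dB

For uncorrelated sources the intensities add, so convert each level to linear form, sum, and take 10·log₁₀ of the total.
Σ 10^(L/10) = 10^(74.3/10) + 10^(82.4/10) + 10^(84.1/10) + 10^(82.3/10) = 6.276e+08.
L_total = 10·log₁₀(6.276e+08) = 87.98 dB.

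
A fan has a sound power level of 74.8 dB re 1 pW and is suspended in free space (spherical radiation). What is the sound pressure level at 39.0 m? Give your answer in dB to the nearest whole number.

L_p = L_w − 10·log₁₀(4π·r²) with r = 39.0 m.
4π·r² = 1.911e+04 m², 10·log₁₀ of that is 42.813 dB.
L_p = 74.8 − 42.813 = 31.99 dB.

32 dB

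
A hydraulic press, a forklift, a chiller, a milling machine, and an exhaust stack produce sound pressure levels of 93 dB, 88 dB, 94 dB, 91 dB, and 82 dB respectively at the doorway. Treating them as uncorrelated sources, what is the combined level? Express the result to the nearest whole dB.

98 dB

Incoherent sources combine by intensity addition: L_total = 10·log₁₀(Σ 10^(L_i/10)).
Σ 10^(L/10) = 10^(93/10) + 10^(88/10) + 10^(94/10) + 10^(91/10) + 10^(82/10) = 6.556e+09.
L_total = 10·log₁₀(6.556e+09) = 98.17 dB.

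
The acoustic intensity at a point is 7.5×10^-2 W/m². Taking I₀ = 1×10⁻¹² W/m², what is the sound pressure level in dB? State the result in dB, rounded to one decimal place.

I/I₀ = 7.5×10^-2/10⁻¹² = 7.5×10^10, and L = 10·log₁₀(I/I₀).
L = 10·(0.8751 + 10) = 108.75 dB.

108.8 dB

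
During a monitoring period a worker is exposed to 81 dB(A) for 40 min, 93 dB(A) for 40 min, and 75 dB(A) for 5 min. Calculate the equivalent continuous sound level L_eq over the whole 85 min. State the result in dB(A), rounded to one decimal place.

L_eq = 10·log₁₀[(1/T)·Σ tᵢ·10^(Lᵢ/10)] with T = 85 min.
Σ tᵢ·10^(Lᵢ/10) = 40·10^(81/10) + 40·10^(93/10) + 5·10^(75/10) = 8.500e+10.
L_eq = 10·log₁₀(8.500e+10/85) = 90.00 dB(A).

90.0 dB(A)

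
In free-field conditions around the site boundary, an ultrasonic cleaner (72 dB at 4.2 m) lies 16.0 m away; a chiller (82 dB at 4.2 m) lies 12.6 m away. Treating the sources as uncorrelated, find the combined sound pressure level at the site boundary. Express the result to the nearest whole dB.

Apply inverse-square spreading to bring every level to the receiver, then sum 10^(L/10).
ultrasonic cleaner: 72 − 20·log₁₀(16.0/4.2) = 72 − 11.62 = 60.38 dB.
chiller: 82 − 20·log₁₀(12.6/4.2) = 82 − 9.54 = 72.46 dB.
Σ 10^(L/10) = 1.870e+07 → L_total = 10·log₁₀(1.870e+07) = 72.72 dB.

73 dB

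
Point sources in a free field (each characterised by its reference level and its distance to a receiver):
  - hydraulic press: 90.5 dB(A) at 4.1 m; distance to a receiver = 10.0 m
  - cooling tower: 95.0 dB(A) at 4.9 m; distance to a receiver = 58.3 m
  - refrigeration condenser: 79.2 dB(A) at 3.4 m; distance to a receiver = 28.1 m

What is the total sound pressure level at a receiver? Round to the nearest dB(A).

83 dB(A)

Propagate each source to the receiver with L = L_ref − 20·log₁₀(r/r_ref), then add intensities.
hydraulic press: 90.5 − 20·log₁₀(10.0/4.1) = 90.5 − 7.74 = 82.76 dB(A).
cooling tower: 95.0 − 20·log₁₀(58.3/4.9) = 95.0 − 21.51 = 73.49 dB(A).
refrigeration condenser: 79.2 − 20·log₁₀(28.1/3.4) = 79.2 − 18.34 = 60.86 dB(A).
Σ 10^(L/10) = 2.122e+08 → L_total = 10·log₁₀(2.122e+08) = 83.27 dB(A).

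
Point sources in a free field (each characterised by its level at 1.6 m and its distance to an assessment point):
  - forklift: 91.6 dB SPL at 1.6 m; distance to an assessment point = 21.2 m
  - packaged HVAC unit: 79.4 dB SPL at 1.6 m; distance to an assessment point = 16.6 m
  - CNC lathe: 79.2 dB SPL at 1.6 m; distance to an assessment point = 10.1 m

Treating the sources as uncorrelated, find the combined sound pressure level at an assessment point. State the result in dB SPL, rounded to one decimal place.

Propagate each source to the receiver with L = L_ref − 20·log₁₀(r/r_ref), then add intensities.
forklift: 91.6 − 20·log₁₀(21.2/1.6) = 91.6 − 22.44 = 69.16 dB SPL.
packaged HVAC unit: 79.4 − 20·log₁₀(16.6/1.6) = 79.4 − 20.32 = 59.08 dB SPL.
CNC lathe: 79.2 − 20·log₁₀(10.1/1.6) = 79.2 − 16.00 = 63.20 dB SPL.
Σ 10^(L/10) = 1.113e+07 → L_total = 10·log₁₀(1.113e+07) = 70.46 dB SPL.

70.5 dB SPL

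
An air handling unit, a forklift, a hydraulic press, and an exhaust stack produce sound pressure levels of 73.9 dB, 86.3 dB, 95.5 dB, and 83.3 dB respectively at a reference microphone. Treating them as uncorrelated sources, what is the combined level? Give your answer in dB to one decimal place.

96.2 dB

Incoherent sources combine by intensity addition: L_total = 10·log₁₀(Σ 10^(L_i/10)).
Σ 10^(L/10) = 10^(73.9/10) + 10^(86.3/10) + 10^(95.5/10) + 10^(83.3/10) = 4.213e+09.
L_total = 10·log₁₀(4.213e+09) = 96.25 dB.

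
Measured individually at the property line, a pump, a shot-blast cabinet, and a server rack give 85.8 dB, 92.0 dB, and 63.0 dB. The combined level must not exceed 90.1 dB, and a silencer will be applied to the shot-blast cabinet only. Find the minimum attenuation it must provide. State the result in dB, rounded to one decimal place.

Everything except the shot-blast cabinet sums to 10^(85.8/10) + 10^(63.0/10) = 3.822e+08 in linear terms, 85.82 dB.
The limit corresponds to 10^(90.1/10) = 1.023e+09; subtracting the fixed part leaves 6.411e+08 for the shot-blast cabinet, i.e. 88.07 dB.
Required insertion loss = 92.0 − 88.07 = 3.93 dB.

3.9 dB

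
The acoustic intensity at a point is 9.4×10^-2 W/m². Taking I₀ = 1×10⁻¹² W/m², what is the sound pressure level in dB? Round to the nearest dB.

L = 10·log₁₀(I/I₀) = 10·log₁₀(9.4×10^-2/10⁻¹²) = 10·log₁₀(9.4×10^10).
L = 10·(0.9731 + 10) = 109.73 dB.

110 dB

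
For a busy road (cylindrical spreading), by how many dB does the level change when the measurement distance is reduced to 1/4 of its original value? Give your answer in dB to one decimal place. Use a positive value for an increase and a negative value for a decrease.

A line source loses 3 dB per doubling of distance; generally ΔL = −10·log₁₀(r₂/r₁).
ΔL = −10·log₁₀(0.25) = +6.02 dB.

+6.0 dB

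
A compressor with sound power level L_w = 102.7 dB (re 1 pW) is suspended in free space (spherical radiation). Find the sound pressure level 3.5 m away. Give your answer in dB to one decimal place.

The power spreads over a sphere of area 4π·r², so L_p = L_w − 10·log₁₀(4π·r²).
4π·r² = 153.9 m², 10·log₁₀ of that is 21.873 dB.
L_p = 102.7 − 21.873 = 80.83 dB.

80.8 dB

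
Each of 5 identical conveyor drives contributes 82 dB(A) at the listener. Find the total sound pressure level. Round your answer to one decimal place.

89.0 dB(A)

N identical incoherent sources raise the level by 10·log₁₀ N.
L_total = 82 + 10·log₁₀(5) = 82 + 6.990 = 88.99 dB(A).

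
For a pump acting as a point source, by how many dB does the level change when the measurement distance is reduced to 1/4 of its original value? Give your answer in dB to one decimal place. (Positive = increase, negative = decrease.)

With spherical spreading the level changes by −20·log₁₀(r₂/r₁).
ΔL = −20·log₁₀(0.25) = +12.04 dB.

+12.0 dB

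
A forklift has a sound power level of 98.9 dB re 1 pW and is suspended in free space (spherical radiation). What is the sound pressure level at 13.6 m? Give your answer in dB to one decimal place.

65.2 dB

The power spreads over a sphere of area 4π·r², so L_p = L_w − 10·log₁₀(4π·r²).
4π·r² = 2324 m², 10·log₁₀ of that is 33.663 dB.
L_p = 98.9 − 33.663 = 65.24 dB.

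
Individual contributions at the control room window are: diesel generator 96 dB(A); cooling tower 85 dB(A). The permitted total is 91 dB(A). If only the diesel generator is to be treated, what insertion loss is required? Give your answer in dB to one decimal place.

6.3 dB

The untreated sources together contribute 10^(85/10) = 3.162e+08, i.e. 85.00 dB(A).
To meet 91 dB(A) overall, the treated diesel generator may contribute at most 10^(91/10) − 3.162e+08 = 9.427e+08, i.e. 89.74 dB(A).
So the diesel generator must be reduced from 96 to 89.74 dB(A): IL = 6.26 dB.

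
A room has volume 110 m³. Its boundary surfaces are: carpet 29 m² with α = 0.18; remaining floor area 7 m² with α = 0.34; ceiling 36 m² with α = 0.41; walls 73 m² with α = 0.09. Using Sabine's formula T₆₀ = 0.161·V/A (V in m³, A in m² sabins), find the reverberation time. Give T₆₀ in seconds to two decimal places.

A = Σ Sᵢαᵢ = 29·0.18 + 7·0.34 + 36·0.41 + 73·0.09 = 28.93 m².
T₆₀ = 0.161 × 110 / 28.93 = 0.612 s.

0.61 s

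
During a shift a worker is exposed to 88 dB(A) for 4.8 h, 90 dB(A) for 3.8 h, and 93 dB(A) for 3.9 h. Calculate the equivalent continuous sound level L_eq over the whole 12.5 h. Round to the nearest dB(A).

The energy average is taken in the linear domain: L_eq = 10·log₁₀[(Σ tᵢ·10^(Lᵢ/10))/T], T = 12.5 h.
Σ tᵢ·10^(Lᵢ/10) = 4.8·10^(88/10) + 3.8·10^(90/10) + 3.9·10^(93/10) = 1.461e+10.
L_eq = 10·log₁₀(1.461e+10/12.5) = 90.68 dB(A).

91 dB(A)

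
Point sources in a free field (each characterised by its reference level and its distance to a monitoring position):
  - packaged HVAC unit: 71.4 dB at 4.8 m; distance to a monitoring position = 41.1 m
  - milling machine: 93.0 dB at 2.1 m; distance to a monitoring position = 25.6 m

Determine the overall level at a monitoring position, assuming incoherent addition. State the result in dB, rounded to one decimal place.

Apply inverse-square spreading to bring every level to the receiver, then sum 10^(L/10).
packaged HVAC unit: 71.4 − 20·log₁₀(41.1/4.8) = 71.4 − 18.65 = 52.75 dB.
milling machine: 93.0 − 20·log₁₀(25.6/2.1) = 93.0 − 21.72 = 71.28 dB.
Σ 10^(L/10) = 1.361e+07 → L_total = 10·log₁₀(1.361e+07) = 71.34 dB.

71.3 dB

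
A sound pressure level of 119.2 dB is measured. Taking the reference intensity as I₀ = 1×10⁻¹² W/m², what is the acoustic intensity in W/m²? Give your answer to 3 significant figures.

0.832 W/m²

I/I₀ = 10^(119.2/10) = 8.318e+11, so I = 8.318e+11 × 10⁻¹² W/m².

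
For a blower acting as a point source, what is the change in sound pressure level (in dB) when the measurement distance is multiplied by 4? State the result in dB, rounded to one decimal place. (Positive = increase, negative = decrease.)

A point source loses 6 dB per doubling of distance; generally ΔL = −20·log₁₀(r₂/r₁).
ΔL = −20·log₁₀(4) = -12.04 dB.

-12.0 dB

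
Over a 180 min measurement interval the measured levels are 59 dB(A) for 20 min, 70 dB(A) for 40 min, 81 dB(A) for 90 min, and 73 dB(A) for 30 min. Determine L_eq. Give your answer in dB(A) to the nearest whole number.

The energy average is taken in the linear domain: L_eq = 10·log₁₀[(Σ tᵢ·10^(Lᵢ/10))/T], T = 180 min.
Σ tᵢ·10^(Lᵢ/10) = 20·10^(59/10) + 40·10^(70/10) + 90·10^(81/10) + 30·10^(73/10) = 1.234e+10.
L_eq = 10·log₁₀(1.234e+10/180) = 78.36 dB(A).

78 dB(A)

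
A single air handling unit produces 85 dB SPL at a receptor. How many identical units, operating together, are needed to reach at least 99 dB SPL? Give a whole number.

26

Need L₁ + 10·log₁₀ N ≥ 99, i.e. log₁₀ N ≥ 1.40.
N ≥ 10^(14.0/10) = 25.119, so N = 26.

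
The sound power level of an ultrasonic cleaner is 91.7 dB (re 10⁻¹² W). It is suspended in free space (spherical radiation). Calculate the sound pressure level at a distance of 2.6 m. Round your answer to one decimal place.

72.4 dB

L_p = L_w − 10·log₁₀(4π·r²) with r = 2.6 m.
4π·r² = 84.95 m², 10·log₁₀ of that is 19.292 dB.
L_p = 91.7 − 19.292 = 72.41 dB.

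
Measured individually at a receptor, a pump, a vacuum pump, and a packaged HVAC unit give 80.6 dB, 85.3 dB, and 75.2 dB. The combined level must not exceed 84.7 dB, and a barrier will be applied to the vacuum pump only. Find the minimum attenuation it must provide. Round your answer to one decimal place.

The untreated sources together contribute 10^(80.6/10) + 10^(75.2/10) = 1.479e+08, i.e. 81.70 dB.
The limit corresponds to 10^(84.7/10) = 2.951e+08; subtracting the fixed part leaves 1.472e+08 for the vacuum pump, i.e. 81.68 dB.
Required insertion loss = 85.3 − 81.68 = 3.62 dB.

3.6 dB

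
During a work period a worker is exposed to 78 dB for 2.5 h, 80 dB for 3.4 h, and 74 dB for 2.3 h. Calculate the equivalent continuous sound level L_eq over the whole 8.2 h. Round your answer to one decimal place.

78.3 dB

L_eq = 10·log₁₀[(1/T)·Σ tᵢ·10^(Lᵢ/10)] with T = 8.2 h.
Σ tᵢ·10^(Lᵢ/10) = 2.5·10^(78/10) + 3.4·10^(80/10) + 2.3·10^(74/10) = 5.555e+08.
L_eq = 10·log₁₀(5.555e+08/8.2) = 78.31 dB.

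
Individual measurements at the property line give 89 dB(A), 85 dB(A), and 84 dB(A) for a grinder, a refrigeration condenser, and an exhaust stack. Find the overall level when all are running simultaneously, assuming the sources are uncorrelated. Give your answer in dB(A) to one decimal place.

Incoherent sources combine by intensity addition: L_total = 10·log₁₀(Σ 10^(L_i/10)).
Σ 10^(L/10) = 10^(89/10) + 10^(85/10) + 10^(84/10) = 1.362e+09.
L_total = 10·log₁₀(1.362e+09) = 91.34 dB(A).

91.3 dB(A)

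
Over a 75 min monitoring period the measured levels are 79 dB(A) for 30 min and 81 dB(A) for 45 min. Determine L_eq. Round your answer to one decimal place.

80.3 dB(A)

L_eq = 10·log₁₀[(1/T)·Σ tᵢ·10^(Lᵢ/10)] with T = 75 min.
Σ tᵢ·10^(Lᵢ/10) = 30·10^(79/10) + 45·10^(81/10) = 8.048e+09.
L_eq = 10·log₁₀(8.048e+09/75) = 80.31 dB(A).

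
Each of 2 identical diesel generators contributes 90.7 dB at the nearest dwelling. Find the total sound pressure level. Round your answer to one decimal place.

N identical incoherent sources raise the level by 10·log₁₀ N.
L_total = 90.7 + 10·log₁₀(2) = 90.7 + 3.010 = 93.71 dB.

93.7 dB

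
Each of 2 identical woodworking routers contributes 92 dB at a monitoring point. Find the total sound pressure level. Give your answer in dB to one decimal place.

95.0 dB

L_total = L₁ + 10·log₁₀ N for N identical incoherent sources.
L_total = 92 + 10·log₁₀(2) = 92 + 3.010 = 95.01 dB.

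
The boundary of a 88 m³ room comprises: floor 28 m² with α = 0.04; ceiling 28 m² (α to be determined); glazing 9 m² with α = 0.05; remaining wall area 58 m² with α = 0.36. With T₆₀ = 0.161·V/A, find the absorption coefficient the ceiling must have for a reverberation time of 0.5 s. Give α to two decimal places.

0.21

Required total absorption A = 0.161·88/0.5 = 28.34 m².
Absorption from the other surfaces = 28·0.04 + 9·0.05 + 58·0.36 = 22.45 m², so the ceiling must supply 5.89 m² over 28 m².
α = 5.89/28 = 0.210.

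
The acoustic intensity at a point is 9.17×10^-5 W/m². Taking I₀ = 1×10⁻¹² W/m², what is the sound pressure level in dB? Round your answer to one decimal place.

L = 10·log₁₀(I/I₀) = 10·log₁₀(9.17×10^-5/10⁻¹²) = 10·log₁₀(9.17×10^7).
L = 10·(0.9624 + 7) = 79.62 dB.

79.6 dB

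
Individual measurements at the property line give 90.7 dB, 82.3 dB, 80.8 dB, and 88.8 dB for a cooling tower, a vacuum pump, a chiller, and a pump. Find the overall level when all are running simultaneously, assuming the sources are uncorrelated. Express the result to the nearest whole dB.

93 dB

For uncorrelated sources the intensities add, so convert each level to linear form, sum, and take 10·log₁₀ of the total.
Σ 10^(L/10) = 10^(90.7/10) + 10^(82.3/10) + 10^(80.8/10) + 10^(88.8/10) = 2.224e+09.
L_total = 10·log₁₀(2.224e+09) = 93.47 dB.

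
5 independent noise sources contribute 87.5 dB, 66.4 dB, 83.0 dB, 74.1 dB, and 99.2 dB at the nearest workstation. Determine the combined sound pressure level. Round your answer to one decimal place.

For uncorrelated sources the intensities add, so convert each level to linear form, sum, and take 10·log₁₀ of the total.
Σ 10^(L/10) = 10^(87.5/10) + 10^(66.4/10) + 10^(83.0/10) + 10^(74.1/10) + 10^(99.2/10) = 9.110e+09.
L_total = 10·log₁₀(9.110e+09) = 99.59 dB.

99.6 dB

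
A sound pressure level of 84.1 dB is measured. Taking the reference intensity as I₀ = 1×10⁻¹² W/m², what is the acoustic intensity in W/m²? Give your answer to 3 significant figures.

I/I₀ = 10^(84.1/10) = 2.57e+08, so I = 2.57e+08 × 10⁻¹² W/m².

0.000257 W/m²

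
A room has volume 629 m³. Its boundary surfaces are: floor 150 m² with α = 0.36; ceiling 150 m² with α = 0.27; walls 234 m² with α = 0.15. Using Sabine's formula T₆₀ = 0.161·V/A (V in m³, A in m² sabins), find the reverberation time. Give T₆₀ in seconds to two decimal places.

0.78 s

Summing Sᵢαᵢ: 150·0.36 + 150·0.27 + 234·0.15 = 129.60 m².
T₆₀ = 0.161·V/A = 0.161·629/129.60 = 0.781 s.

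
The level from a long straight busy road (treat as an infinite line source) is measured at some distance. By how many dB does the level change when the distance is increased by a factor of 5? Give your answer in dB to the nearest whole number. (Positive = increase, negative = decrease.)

-7 dB

Line-source spreading: ΔL = −10·log₁₀(r₂/r₁).
ΔL = −10·log₁₀(5) = -6.99 dB.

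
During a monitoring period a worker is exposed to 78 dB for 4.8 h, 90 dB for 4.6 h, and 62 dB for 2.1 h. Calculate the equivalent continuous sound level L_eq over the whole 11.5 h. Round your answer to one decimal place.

The energy average is taken in the linear domain: L_eq = 10·log₁₀[(Σ tᵢ·10^(Lᵢ/10))/T], T = 11.5 h.
Σ tᵢ·10^(Lᵢ/10) = 4.8·10^(78/10) + 4.6·10^(90/10) + 2.1·10^(62/10) = 4.906e+09.
L_eq = 10·log₁₀(4.906e+09/11.5) = 86.30 dB.

86.3 dB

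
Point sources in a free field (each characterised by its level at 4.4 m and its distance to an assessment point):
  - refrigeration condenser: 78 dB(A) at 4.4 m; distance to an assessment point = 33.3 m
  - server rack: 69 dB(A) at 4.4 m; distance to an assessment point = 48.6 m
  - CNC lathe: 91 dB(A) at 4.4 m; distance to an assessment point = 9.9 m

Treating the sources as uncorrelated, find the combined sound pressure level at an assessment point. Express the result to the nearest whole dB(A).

84 dB(A)

Propagate each source to the receiver with L = L_ref − 20·log₁₀(r/r_ref), then add intensities.
refrigeration condenser: 78 − 20·log₁₀(33.3/4.4) = 78 − 17.58 = 60.42 dB(A).
server rack: 69 − 20·log₁₀(48.6/4.4) = 69 − 20.86 = 48.14 dB(A).
CNC lathe: 91 − 20·log₁₀(9.9/4.4) = 91 − 7.04 = 83.96 dB(A).
Σ 10^(L/10) = 2.498e+08 → L_total = 10·log₁₀(2.498e+08) = 83.98 dB(A).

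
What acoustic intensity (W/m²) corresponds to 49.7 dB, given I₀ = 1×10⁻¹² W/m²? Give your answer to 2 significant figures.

L = 10·log₁₀(I/I₀) ⇒ I = I₀·10^(L/10) = 10⁻¹² × 10^4.97.

9.3e-08 W/m²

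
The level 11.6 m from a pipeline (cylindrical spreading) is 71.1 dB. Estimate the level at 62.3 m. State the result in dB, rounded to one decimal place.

For a line source, L₂ = L₁ − 10·log₁₀(r₂/r₁).
L₂ = 71.1 − 10·log₁₀(62.3/11.6) = 71.1 − 7.300 = 63.80 dB.

63.8 dB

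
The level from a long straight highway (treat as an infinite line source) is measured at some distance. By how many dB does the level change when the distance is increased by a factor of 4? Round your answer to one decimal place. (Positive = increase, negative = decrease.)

-6.0 dB

A line source loses 3 dB per doubling of distance; generally ΔL = −10·log₁₀(r₂/r₁).
ΔL = −10·log₁₀(4) = -6.02 dB.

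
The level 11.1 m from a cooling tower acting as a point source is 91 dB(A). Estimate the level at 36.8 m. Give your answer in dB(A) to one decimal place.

Point-source attenuation: ΔL = 20·log₁₀(r₂/r₁) = 20·log₁₀(36.8/11.1) = 10.410 dB.
L₂ = 91 − 20·log₁₀(36.8/11.1) = 91 − 10.410 = 80.59 dB(A).

80.6 dB(A)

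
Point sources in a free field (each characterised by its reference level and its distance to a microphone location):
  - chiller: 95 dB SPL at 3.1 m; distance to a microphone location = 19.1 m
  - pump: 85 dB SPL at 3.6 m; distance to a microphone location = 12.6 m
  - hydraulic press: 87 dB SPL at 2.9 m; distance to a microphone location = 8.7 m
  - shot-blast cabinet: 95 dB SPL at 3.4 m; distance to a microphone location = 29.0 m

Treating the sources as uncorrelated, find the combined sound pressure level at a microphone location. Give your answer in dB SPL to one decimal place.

83.2 dB SPL

Propagate each source to the receiver with L = L_ref − 20·log₁₀(r/r_ref), then add intensities.
chiller: 95 − 20·log₁₀(19.1/3.1) = 95 − 15.79 = 79.21 dB SPL.
pump: 85 − 20·log₁₀(12.6/3.6) = 85 − 10.88 = 74.12 dB SPL.
hydraulic press: 87 − 20·log₁₀(8.7/2.9) = 87 − 9.54 = 77.46 dB SPL.
shot-blast cabinet: 95 − 20·log₁₀(29.0/3.4) = 95 − 18.62 = 76.38 dB SPL.
Σ 10^(L/10) = 2.083e+08 → L_total = 10·log₁₀(2.083e+08) = 83.19 dB SPL.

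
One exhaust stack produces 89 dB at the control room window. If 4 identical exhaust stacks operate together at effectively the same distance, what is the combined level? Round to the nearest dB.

95 dB

L_total = L₁ + 10·log₁₀ N for N identical incoherent sources.
L_total = 89 + 10·log₁₀(4) = 89 + 6.021 = 95.02 dB.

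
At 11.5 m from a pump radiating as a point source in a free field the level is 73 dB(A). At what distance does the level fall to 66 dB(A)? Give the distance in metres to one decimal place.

25.7 m

For a point source L₁ − L₂ = 20·log₁₀(r₂/r₁), so r₂ = r₁·10^((L₁−L₂)/20).
r₂ = 11.5·10^((73−66)/20) = 11.5·10^(7.0/20) = 25.75 m.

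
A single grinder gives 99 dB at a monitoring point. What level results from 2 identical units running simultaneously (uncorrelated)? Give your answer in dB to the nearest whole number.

102 dB

L_total = L₁ + 10·log₁₀ N for N identical incoherent sources.
L_total = 99 + 10·log₁₀(2) = 99 + 3.010 = 102.01 dB.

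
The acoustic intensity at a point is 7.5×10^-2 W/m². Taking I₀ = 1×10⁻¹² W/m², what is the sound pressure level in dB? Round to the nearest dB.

L = 10·log₁₀(I/I₀) = 10·log₁₀(7.5×10^-2/10⁻¹²) = 10·log₁₀(7.5×10^10).
L = 10·(0.8751 + 10) = 108.75 dB.

109 dB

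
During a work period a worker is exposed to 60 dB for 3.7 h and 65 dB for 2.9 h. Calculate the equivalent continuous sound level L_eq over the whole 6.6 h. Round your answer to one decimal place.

The energy average is taken in the linear domain: L_eq = 10·log₁₀[(Σ tᵢ·10^(Lᵢ/10))/T], T = 6.6 h.
Σ tᵢ·10^(Lᵢ/10) = 3.7·10^(60/10) + 2.9·10^(65/10) = 1.287e+07.
L_eq = 10·log₁₀(1.287e+07/6.6) = 62.90 dB.

62.9 dB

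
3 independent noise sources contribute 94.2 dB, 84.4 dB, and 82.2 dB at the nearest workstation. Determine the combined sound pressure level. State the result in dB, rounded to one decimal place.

For uncorrelated sources the intensities add, so convert each level to linear form, sum, and take 10·log₁₀ of the total.
Σ 10^(L/10) = 10^(94.2/10) + 10^(84.4/10) + 10^(82.2/10) = 3.072e+09.
L_total = 10·log₁₀(3.072e+09) = 94.87 dB.

94.9 dB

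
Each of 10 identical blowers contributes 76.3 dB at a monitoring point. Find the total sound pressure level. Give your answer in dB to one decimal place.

86.3 dB

N identical incoherent sources raise the level by 10·log₁₀ N.
L_total = 76.3 + 10·log₁₀(10) = 76.3 + 10.000 = 86.30 dB.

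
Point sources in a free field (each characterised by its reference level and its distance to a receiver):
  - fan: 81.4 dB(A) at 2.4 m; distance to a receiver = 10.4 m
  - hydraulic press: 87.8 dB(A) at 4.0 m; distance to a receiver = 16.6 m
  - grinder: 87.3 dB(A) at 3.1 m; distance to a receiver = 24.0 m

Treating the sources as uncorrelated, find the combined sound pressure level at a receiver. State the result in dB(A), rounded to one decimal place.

77.1 dB(A)

Propagate each source to the receiver with L = L_ref − 20·log₁₀(r/r_ref), then add intensities.
fan: 81.4 − 20·log₁₀(10.4/2.4) = 81.4 − 12.74 = 68.66 dB(A).
hydraulic press: 87.8 − 20·log₁₀(16.6/4.0) = 87.8 − 12.36 = 75.44 dB(A).
grinder: 87.3 − 20·log₁₀(24.0/3.1) = 87.3 − 17.78 = 69.52 dB(A).
Σ 10^(L/10) = 5.130e+07 → L_total = 10·log₁₀(5.130e+07) = 77.10 dB(A).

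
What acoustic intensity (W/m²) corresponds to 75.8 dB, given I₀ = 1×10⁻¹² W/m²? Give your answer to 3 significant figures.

I = I₀·10^(L/10) = 10⁻¹² × 10^(75.8/10) = 10^(-4.420).

3.80e-05 W/m²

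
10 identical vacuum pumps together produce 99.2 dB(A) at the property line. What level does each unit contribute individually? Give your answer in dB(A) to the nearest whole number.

10 equal contributions raise the level by 10·log₁₀ 10 = 10.000 dB, so each unit alone gives 99.2 − 10.000.

89 dB(A)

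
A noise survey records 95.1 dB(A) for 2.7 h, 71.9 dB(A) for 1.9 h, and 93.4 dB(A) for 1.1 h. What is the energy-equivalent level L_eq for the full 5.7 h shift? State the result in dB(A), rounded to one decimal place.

92.9 dB(A)

L_eq = 10·log₁₀[(1/T)·Σ tᵢ·10^(Lᵢ/10)] with T = 5.7 h.
Σ tᵢ·10^(Lᵢ/10) = 2.7·10^(95.1/10) + 1.9·10^(71.9/10) + 1.1·10^(93.4/10) = 1.117e+10.
L_eq = 10·log₁₀(1.117e+10/5.7) = 92.92 dB(A).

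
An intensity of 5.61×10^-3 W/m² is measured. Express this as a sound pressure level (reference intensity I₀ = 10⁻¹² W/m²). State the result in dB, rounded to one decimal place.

L = 10·log₁₀(I/I₀) = 10·log₁₀(5.61×10^-3/10⁻¹²) = 10·log₁₀(5.61×10^9).
L = 10·(0.7490 + 9) = 97.49 dB.

97.5 dB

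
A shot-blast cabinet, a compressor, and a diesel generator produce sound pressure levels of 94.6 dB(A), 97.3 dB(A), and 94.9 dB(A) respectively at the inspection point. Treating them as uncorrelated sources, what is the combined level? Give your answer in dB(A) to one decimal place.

Incoherent sources combine by intensity addition: L_total = 10·log₁₀(Σ 10^(L_i/10)).
Σ 10^(L/10) = 10^(94.6/10) + 10^(97.3/10) + 10^(94.9/10) = 1.134e+10.
L_total = 10·log₁₀(1.134e+10) = 100.55 dB(A).

100.5 dB(A)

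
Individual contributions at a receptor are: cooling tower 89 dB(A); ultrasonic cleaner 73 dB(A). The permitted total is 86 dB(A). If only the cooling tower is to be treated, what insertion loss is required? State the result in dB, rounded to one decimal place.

3.2 dB

Fixed contribution from the other source: Σ 10^(L/10) = 10^(73/10) = 1.995e+07 (73.00 dB(A)).
The limit corresponds to 10^(86/10) = 3.981e+08; subtracting the fixed part leaves 3.782e+08 for the cooling tower, i.e. 85.78 dB(A).
So the cooling tower must be reduced from 89 to 85.78 dB(A): IL = 3.22 dB.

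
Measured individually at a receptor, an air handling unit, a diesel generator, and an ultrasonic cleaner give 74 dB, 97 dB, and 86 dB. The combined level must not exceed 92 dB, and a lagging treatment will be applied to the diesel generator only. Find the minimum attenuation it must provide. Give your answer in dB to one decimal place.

6.3 dB

The untreated sources together contribute 10^(74/10) + 10^(86/10) = 4.232e+08, i.e. 86.27 dB.
The limit corresponds to 10^(92/10) = 1.585e+09; subtracting the fixed part leaves 1.162e+09 for the diesel generator, i.e. 90.65 dB.
So the diesel generator must be reduced from 97 to 90.65 dB: IL = 6.35 dB.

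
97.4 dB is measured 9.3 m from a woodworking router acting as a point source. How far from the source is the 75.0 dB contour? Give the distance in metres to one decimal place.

122.6 m

Point-source spreading drops the level by 20·log₁₀(r₂/r₁); inverting, r₂/r₁ = 10^(ΔL/20).
r₂ = 9.3·10^((97.4−75.0)/20) = 9.3·10^(22.4/20) = 122.60 m.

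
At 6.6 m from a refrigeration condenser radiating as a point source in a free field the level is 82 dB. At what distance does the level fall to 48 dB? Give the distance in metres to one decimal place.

For a point source L₁ − L₂ = 20·log₁₀(r₂/r₁), so r₂ = r₁·10^((L₁−L₂)/20).
r₂ = 6.6·10^((82−48)/20) = 6.6·10^(34.0/20) = 330.78 m.

330.8 m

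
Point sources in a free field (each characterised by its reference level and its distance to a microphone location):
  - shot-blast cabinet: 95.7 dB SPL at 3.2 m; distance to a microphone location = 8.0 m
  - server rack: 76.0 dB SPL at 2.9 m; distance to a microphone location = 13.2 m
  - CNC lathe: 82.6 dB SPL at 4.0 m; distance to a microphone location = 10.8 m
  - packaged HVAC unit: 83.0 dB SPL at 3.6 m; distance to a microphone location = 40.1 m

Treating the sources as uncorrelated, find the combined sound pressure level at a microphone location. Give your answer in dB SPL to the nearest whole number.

Apply inverse-square spreading to bring every level to the receiver, then sum 10^(L/10).
shot-blast cabinet: 95.7 − 20·log₁₀(8.0/3.2) = 95.7 − 7.96 = 87.74 dB SPL.
server rack: 76.0 − 20·log₁₀(13.2/2.9) = 76.0 − 13.16 = 62.84 dB SPL.
CNC lathe: 82.6 − 20·log₁₀(10.8/4.0) = 82.6 − 8.63 = 73.97 dB SPL.
packaged HVAC unit: 83.0 − 20·log₁₀(40.1/3.6) = 83.0 − 20.94 = 62.06 dB SPL.
Σ 10^(L/10) = 6.229e+08 → L_total = 10·log₁₀(6.229e+08) = 87.94 dB SPL.

88 dB SPL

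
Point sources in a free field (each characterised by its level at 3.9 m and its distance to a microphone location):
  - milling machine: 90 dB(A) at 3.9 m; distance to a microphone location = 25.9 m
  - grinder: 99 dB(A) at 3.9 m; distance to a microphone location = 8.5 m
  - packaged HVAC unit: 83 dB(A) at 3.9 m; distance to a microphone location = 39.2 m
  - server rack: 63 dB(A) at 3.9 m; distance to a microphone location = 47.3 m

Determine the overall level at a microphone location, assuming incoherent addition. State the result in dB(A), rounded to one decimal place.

First find each source's level at the receiver (point-source: −20·log₁₀(r/r_ref)), then combine on an intensity basis.
milling machine: 90 − 20·log₁₀(25.9/3.9) = 90 − 16.44 = 73.56 dB(A).
grinder: 99 − 20·log₁₀(8.5/3.9) = 99 − 6.77 = 92.23 dB(A).
packaged HVAC unit: 83 − 20·log₁₀(39.2/3.9) = 83 − 20.04 = 62.96 dB(A).
server rack: 63 − 20·log₁₀(47.3/3.9) = 63 − 21.68 = 41.32 dB(A).
Σ 10^(L/10) = 1.697e+09 → L_total = 10·log₁₀(1.697e+09) = 92.30 dB(A).

92.3 dB(A)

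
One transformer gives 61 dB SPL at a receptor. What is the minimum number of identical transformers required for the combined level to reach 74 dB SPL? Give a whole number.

20

Need L₁ + 10·log₁₀ N ≥ 74, i.e. log₁₀ N ≥ 1.30.
N ≥ 10^(13.0/10) = 19.953, so N = 20.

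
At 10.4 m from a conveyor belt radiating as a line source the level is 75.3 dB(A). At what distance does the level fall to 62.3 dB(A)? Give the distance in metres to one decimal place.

The 13.0 dB drop corresponds to a distance ratio of 10^(13.0/10) for a line source.
r₂ = 10.4·10^((75.3−62.3)/10) = 10.4·10^(13.0/10) = 207.51 m.

207.5 m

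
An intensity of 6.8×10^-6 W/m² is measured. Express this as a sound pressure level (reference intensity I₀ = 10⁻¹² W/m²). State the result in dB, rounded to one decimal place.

L = 10·log₁₀(I/I₀) = 10·log₁₀(6.8×10^-6/10⁻¹²) = 10·log₁₀(6.8×10^6).
L = 10·(0.8325 + 6) = 68.33 dB.

68.3 dB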